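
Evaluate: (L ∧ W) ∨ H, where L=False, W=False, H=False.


L = False, W = False, H = False
Expression: (L ∧ W) ∨ H
Step 1: L ∧ W = False AND False = False
Step 2: (False) ∨ H = False OR False = False

False


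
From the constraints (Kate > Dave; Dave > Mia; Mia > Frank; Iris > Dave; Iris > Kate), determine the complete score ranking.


Constraints: Kate > Dave; Dave > Mia; Mia > Frank; Iris > Dave; Iris > Kate
Method: at each step, the next-highest is the one remaining person who never appears on the smaller side of a constraint between remaining people.
  Step 1: remaining {Frank, Mia, Dave, Kate, Iris}; on the smaller side: {Frank, Mia, Dave, Kate} → Iris is next (Iris > Dave; Iris > Kate).
  Step 2: remaining {Frank, Mia, Dave, Kate}; on the smaller side: {Frank, Mia, Dave} → Kate is next (Kate > Dave).
  Step 3: remaining {Frank, Mia, Dave}; on the smaller side: {Frank, Mia} → Dave is next (Dave > Mia).
  Step 4: remaining {Frank, Mia}; on the smaller side: {Frank} → Mia is next (Mia > Frank).
  Step 5: only Frank remains → lowest.
Final ranking (highest to lowest):

Iris > Kate > Dave > Mia > Frank


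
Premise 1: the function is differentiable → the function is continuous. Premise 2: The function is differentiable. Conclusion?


Modus ponens: P → Q, P ⊢ Q
P: the function is differentiable
Q: the function is continuous
We have P → Q and P is true.
By modus ponens, Q must be true.

The function is continuous


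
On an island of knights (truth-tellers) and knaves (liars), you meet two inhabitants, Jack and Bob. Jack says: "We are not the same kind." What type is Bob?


Jack says: "We are not the same kind."
Case 1: Jack is a Knight (truth-teller)
  Statement is true → they ARE different → Bob is a Knave
Case 2: Jack is a Knave (liar)
  Statement is false → they are NOT different → Bob is a Knave
In both cases, Bob is a Knave.

Knave


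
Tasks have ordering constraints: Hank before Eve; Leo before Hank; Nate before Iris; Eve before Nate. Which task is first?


Constraints: Hank before Eve; Leo before Hank; Nate before Iris; Eve before Nate
The first task can have nothing scheduled before it, so it must never appear on the right of a 'before'.
Tasks appearing after some 'before': Eve, Hank, Iris, Nate.
The only task not in that list is Leo → it is first.

Leo


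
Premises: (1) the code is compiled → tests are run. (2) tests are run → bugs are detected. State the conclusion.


Hypothetical syllogism: P → Q, Q → R ⊢ P → R
Premise 1: the code is compiled → tests are run
Premise 2: tests are run → bugs are detected
Chain the implications: the middle term (tests are run) links the two.
Conclusion: If the code is compiled, then bugs are detected.

If the code is compiled, then bugs are detected.


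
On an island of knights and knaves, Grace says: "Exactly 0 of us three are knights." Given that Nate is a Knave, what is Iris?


Grace claims exactly 0 knights among Grace, Nate, Iris.
Given: Nate is a Knave.

Case 1: Grace is a Knight (tells truth)
  Then exactly 0 of the three are knights.
  Counting Grace, Nate: 1 knight(s) so far. Need -1 more → impossible.
Case 2: Grace is a Knave (lies)
  Then the count is NOT 0.
  If Iris = Knave, count = 0 = 0 → claim would be true, contradicts lie.
  If Iris = Knight, count = 1 ≠ 0 → lie confirmed ✓

Iris is a Knight.

Knight


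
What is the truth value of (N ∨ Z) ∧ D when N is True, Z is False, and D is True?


N = True, Z = False, D = True
Step 1: N ∨ Z = True OR False = True
Step 2: True ∧ D = True AND True = True
OR is true when at least one operand is true; AND requires both.

True


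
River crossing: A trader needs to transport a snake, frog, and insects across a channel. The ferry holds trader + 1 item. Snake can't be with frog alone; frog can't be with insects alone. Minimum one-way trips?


1. trader+frog → 2. trader ← 3. trader+snake → 4. trader+frog ← 5. trader+insects → 6. trader ← 7. trader+frog →
Minimum trips = 7

7


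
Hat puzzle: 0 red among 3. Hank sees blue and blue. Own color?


Total red = 0, seen red = 0
Own red = 0 - 0 = 0
Hank's hat is blue.

blue


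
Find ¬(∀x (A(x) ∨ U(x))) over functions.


Original: ∀x (A(x) ∨ U(x))
Rule: ¬∀→∃, ¬∃→∀, negate predicate.
Negation: ∃x (¬A(x) ∧ ¬U(x))

∃x (¬A(x) ∧ ¬U(x))


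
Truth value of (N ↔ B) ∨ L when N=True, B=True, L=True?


N = True, B = True, L = True
Expression: (N ↔ B) ∨ L
Step 1: N ↔ B = (True iff True) (true when values match) = True
Step 2: (True) ∨ L = True OR True = True

True


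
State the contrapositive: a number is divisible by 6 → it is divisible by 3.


Original: If a number is divisible by 6, then it is divisible by 3
Contrapositive: If ¬Q, then ¬P
Negate Q: not (it is divisible by 3)
Negate P: not (a number is divisible by 6)

If not (it is divisible by 3), then not (a number is divisible by 6).


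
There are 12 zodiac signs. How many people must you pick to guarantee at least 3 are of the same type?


Pigeonhole: to guarantee k in one of n categories, need (k-1)×n + 1.
k = 3, n = 12
Minimum = (3-1) × 12 + 1 = 2 × 12 + 1

25


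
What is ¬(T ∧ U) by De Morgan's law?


De Morgan's law: ¬(P ∧ Q) ≡ ¬P ∨ ¬Q
¬(T ∧ U) = ¬T ∨ ¬U

¬T ∨ ¬U


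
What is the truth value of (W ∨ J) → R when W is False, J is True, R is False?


W = False, J = True, R = False
Step 1: W ∨ J = False OR True = True
Step 2: (True) → R: false only when antecedent=True and R=False.
Result: False

False


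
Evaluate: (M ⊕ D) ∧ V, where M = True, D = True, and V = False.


M = True, D = True, V = False
Step 1: M ⊕ D = True XOR True = False
Step 2: False ∧ V = False AND False = False
XOR true when exactly one of M,D is true; then AND with V.

False


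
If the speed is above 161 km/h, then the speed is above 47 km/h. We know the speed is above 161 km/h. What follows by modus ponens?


Modus ponens: P → Q, P ⊢ Q
P: the speed is above 161 km/h
Q: the speed is above 47 km/h
We have P → Q and P is true.
By modus ponens, Q must be true.

The speed is above 47 km/h


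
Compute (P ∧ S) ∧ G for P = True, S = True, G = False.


P = True, S = True, G = False
Step 1: P ∧ S = True AND True = True
Step 2: True ∧ G = True AND False = False
AND is true only when ALL operands are true.

False


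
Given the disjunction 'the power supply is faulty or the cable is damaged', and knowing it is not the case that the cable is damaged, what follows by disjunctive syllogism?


Disjunctive syllogism: P ∨ Q, ¬P ⊢ Q
Disjunction: the power supply is faulty ∨ the cable is damaged
We know it is not the case that the cable is damaged.
By disjunctive syllogism, the other disjunct must be true.

The power supply is faulty


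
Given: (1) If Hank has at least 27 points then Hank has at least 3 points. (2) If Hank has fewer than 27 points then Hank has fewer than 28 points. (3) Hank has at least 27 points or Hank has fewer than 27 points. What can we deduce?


Constructive dilemma: (P → Q) ∧ (R → S), P ∨ R ⊢ Q ∨ S
Premise 1: Hank has at least 27 points → Hank has at least 3 points
Premise 2: Hank has fewer than 27 points → Hank has fewer than 28 points
Premise 3: Hank has at least 27 points ∨ Hank has fewer than 27 points
Case 1: Assuming Hank has at least 27 points, then by Premise 1, Hank has at least 3 points.
Case 2: Assuming Hank has fewer than 27 points, then by Premise 2, Hank has fewer than 28 points.
Since one of Hank has at least 27 points or Hank has fewer than 27 points must hold, we get Hank has at least 3 points or Hank has fewer than 28 points.

Hank has at least 3 points or Hank has fewer than 28 points.


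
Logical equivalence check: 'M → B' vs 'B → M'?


Expression 1: M → B
Expression 2: B → M
Truth table (M B | Expr1 Expr2):
  T T |   T     T
  T F |   F     T   ← differ
  F T |   T     F   ← differ
  F F |   T     T
Counterexample: M=T, B=F gives Expr1 = F but Expr2 = T, so the expressions are NOT logically equivalent.

No


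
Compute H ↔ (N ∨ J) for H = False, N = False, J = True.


H = False, N = False, J = True
Step 1: N ∨ J = False OR True = True
Step 2: H ↔ (True): true when both sides have same truth value.
Result: False ↔ True = False

False


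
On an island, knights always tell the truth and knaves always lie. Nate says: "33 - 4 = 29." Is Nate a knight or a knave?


Statement: "33 - 4 = 29."
Actual: 33 - 4 = 29
Claimed: 29
Statement is TRUE → Nate tells the truth → Knight

Knight


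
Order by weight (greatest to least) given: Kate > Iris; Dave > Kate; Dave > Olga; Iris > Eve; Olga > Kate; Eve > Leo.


Constraints: Kate > Iris; Dave > Kate; Dave > Olga; Iris > Eve; Olga > Kate; Eve > Leo
Method: at each step, the next-highest is the one remaining person who never appears on the smaller side of a constraint between remaining people.
  Step 1: remaining {Leo, Kate, Iris, Olga, Eve, Dave}; on the smaller side: {Leo, Kate, Iris, Olga, Eve} → Dave is next (Dave > Kate; Dave > Olga).
  Step 2: remaining {Leo, Kate, Iris, Olga, Eve}; on the smaller side: {Leo, Kate, Iris, Eve} → Olga is next (Olga > Kate).
  Step 3: remaining {Leo, Kate, Iris, Eve}; on the smaller side: {Leo, Iris, Eve} → Kate is next (Kate > Iris).
  Step 4: remaining {Leo, Iris, Eve}; on the smaller side: {Leo, Eve} → Iris is next (Iris > Eve).
  Step 5: remaining {Leo, Eve}; on the smaller side: {Leo} → Eve is next (Eve > Leo).
  Step 6: only Leo remains → lowest.
Final ranking (highest to lowest):

Dave > Olga > Kate > Iris > Eve > Leo


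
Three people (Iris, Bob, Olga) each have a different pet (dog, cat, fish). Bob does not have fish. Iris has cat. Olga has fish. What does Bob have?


From clues:
  Olga → fish
  Iris → cat
By elimination, Bob gets the remaining.

dog


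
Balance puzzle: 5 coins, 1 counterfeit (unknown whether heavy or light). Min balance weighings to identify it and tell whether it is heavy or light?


Let n = 5. 10 possibilities (n coins × lighter/heavier); each weighing has 3 outcomes.
Bound for k weighings: say the first weighing puts j coins on each pan. If it tips, the 2j weighed coins remain suspects (each with a known direction) and k-1 weighings give 3^(k-1) outcomes; 3^(k-1) is odd, so 2j ≤ 3^(k-1) - 1. If it balances, the n - 2j unweighed coins remain with direction unknown: 2(n - 2j) ≤ 3^(k-1) - 1 by the same parity argument. Adding, n ≤ (3^(k-1) - 1) + (3^(k-1) - 1)/2 = (3^k - 3)/2, and the classical three-group strategy achieves this (3 coins in 2 weighings, 12 in 3, 39 in 4, 120 in 5).
So we need the smallest k with (3^k - 3)/2 ≥ 5.
k = 2: (3^2 - 3)/2 = 3 < 5 ✗
k = 3: (3^3 - 3)/2 = 12 ≥ 5 ✓

3


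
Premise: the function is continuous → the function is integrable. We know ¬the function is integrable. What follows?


Modus tollens: P → Q, ¬Q ⊢ ¬P
P: the function is continuous
Q: the function is integrable
We have P → Q and Q is false.
By modus tollens, P must be false.

It is not the case that the function is continuous


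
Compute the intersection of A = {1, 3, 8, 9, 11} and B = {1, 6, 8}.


A = {1, 3, 8, 9, 11}
B = {1, 6, 8}
Operation: intersection
Elements in both: 1, 8

{1, 8}


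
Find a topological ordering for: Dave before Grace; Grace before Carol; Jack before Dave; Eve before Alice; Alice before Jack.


Constraints: Dave before Grace; Grace before Carol; Jack before Dave; Eve before Alice; Alice before Jack
Method: repeatedly schedule the remaining task that has no remaining task required before it.
  Step 1: remaining {Alice, Grace, Carol, Eve, Jack, Dave}; every task except Eve still has a predecessor pending → schedule Eve.
  Step 2: remaining {Alice, Grace, Carol, Jack, Dave}; every task except Alice still has a predecessor pending → schedule Alice.
  Step 3: remaining {Grace, Carol, Jack, Dave}; every task except Jack still has a predecessor pending → schedule Jack.
  Step 4: remaining {Grace, Carol, Dave}; every task except Dave still has a predecessor pending → schedule Dave.
  Step 5: remaining {Grace, Carol}; every task except Grace still has a predecessor pending → schedule Grace.
  Step 6: only Carol remains → schedule Carol.
Resulting order:

Eve → Alice → Jack → Dave → Grace → Carol


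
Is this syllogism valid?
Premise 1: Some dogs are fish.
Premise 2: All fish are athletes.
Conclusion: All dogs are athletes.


Premise 1: Some dogs are fish.
Premise 2: All fish are athletes.
Conclusion: All dogs are athletes.
Fallacy: illicit minor. The minor term (dogs) is distributed in the conclusion ('All dogs ...') but undistributed in its premise ('Some dogs are fish' doesn't cover all dogs).
Only 'Some dogs are athletes' follows, not 'All'.

Invalid


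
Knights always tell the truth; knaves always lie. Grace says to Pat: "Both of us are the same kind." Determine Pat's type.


Grace says: "Both of us are the same kind."
Case 1: Grace is a Knight (truth-teller)
  Statement is true → they ARE the same → Pat is also a Knight
Case 2: Grace is a Knave (liar)
  Statement is false → they are NOT the same → Pat is a Knight
In both cases, Pat is a Knight.

Knight


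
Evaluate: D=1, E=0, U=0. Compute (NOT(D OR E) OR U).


D OR E = 1
NOT(1) = 0
0 OR 0 = 0

0


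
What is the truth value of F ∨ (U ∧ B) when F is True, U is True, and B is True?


F = True, U = True, B = True
Step 1: U ∧ B = True AND True = True
Step 2: F ∨ True = True OR True = True
AND evaluated first (higher precedence); then OR applied.

True


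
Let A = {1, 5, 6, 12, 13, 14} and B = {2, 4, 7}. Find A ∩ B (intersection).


A = {1, 5, 6, 12, 13, 14}
B = {2, 4, 7}
Operation: intersection
Elements in both: none

∅


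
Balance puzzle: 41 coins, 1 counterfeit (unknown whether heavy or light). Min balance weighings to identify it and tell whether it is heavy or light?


Let n = 41. 82 possibilities (n coins × lighter/heavier); each weighing has 3 outcomes.
Bound for k weighings: say the first weighing puts j coins on each pan. If it tips, the 2j weighed coins remain suspects (each with a known direction) and k-1 weighings give 3^(k-1) outcomes; 3^(k-1) is odd, so 2j ≤ 3^(k-1) - 1. If it balances, the n - 2j unweighed coins remain with direction unknown: 2(n - 2j) ≤ 3^(k-1) - 1 by the same parity argument. Adding, n ≤ (3^(k-1) - 1) + (3^(k-1) - 1)/2 = (3^k - 3)/2, and the classical three-group strategy achieves this (3 coins in 2 weighings, 12 in 3, 39 in 4, 120 in 5).
So we need the smallest k with (3^k - 3)/2 ≥ 41.
k = 4: (3^4 - 3)/2 = 39 < 41 ✗
k = 5: (3^5 - 3)/2 = 120 ≥ 41 ✓

5


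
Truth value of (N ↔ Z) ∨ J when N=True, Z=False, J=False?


N = True, Z = False, J = False
Expression: (N ↔ Z) ∨ J
Step 1: N ↔ Z = (True iff False) (true when values match) = False
Step 2: (False) ∨ J = False OR False = False

False


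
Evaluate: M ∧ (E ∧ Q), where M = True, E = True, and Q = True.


M = True, E = True, Q = True
Step 1: E ∧ Q = True AND True = True
Step 2: M ∧ True = True AND True = True
AND is true only when ALL operands are true.

True


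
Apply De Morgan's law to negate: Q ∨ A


De Morgan's law: ¬(P ∨ Q) ≡ ¬P ∧ ¬Q
¬(Q ∨ A) = ¬Q ∧ ¬A

¬Q ∧ ¬A


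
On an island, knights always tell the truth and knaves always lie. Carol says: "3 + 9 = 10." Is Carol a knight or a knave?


Statement: "3 + 9 = 10."
Actual: 3 + 9 = 12
Claimed: 10
Statement is FALSE → Carol lies → Knave

Knave


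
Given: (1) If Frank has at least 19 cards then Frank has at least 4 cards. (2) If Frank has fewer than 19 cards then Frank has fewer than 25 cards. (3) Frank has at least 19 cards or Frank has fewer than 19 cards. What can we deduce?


Constructive dilemma: (P → Q) ∧ (R → S), P ∨ R ⊢ Q ∨ S
Premise 1: Frank has at least 19 cards → Frank has at least 4 cards
Premise 2: Frank has fewer than 19 cards → Frank has fewer than 25 cards
Premise 3: Frank has at least 19 cards ∨ Frank has fewer than 19 cards
Case 1: Assuming Frank has at least 19 cards, then by Premise 1, Frank has at least 4 cards.
Case 2: Assuming Frank has fewer than 19 cards, then by Premise 2, Frank has fewer than 25 cards.
Since one of Frank has at least 19 cards or Frank has fewer than 19 cards must hold, we get Frank has at least 4 cards or Frank has fewer than 25 cards.

Frank has at least 4 cards or Frank has fewer than 25 cards.


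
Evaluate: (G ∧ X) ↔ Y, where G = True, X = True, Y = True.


G = True, X = True, Y = True
Step 1: G ∧ X = True AND True = True
Step 2: (True) ↔ Y: true when both sides have same truth value.
Result: True ↔ True = True

True


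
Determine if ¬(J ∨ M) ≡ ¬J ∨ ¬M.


Expression 1: ¬(J ∨ M)
Expression 2: ¬J ∨ ¬M
Truth table (J M | Expr1 Expr2):
  T T |   F     F
  T F |   F     T   ← differ
  F T |   F     T   ← differ
  F F |   T     T
Counterexample: J=T, M=F gives Expr1 = F but Expr2 = T, so the expressions are NOT logically equivalent.

No


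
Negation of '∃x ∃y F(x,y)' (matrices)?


Original: ∃x ∃y F(x,y)
Rule: ¬∀→∃, ¬∃→∀, negate predicate.
Negation: ∀x ∀y ¬F(x,y)

∀x ∀y ¬F(x,y)


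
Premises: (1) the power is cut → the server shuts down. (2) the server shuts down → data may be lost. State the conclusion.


Hypothetical syllogism: P → Q, Q → R ⊢ P → R
Premise 1: the power is cut → the server shuts down
Premise 2: the server shuts down → data may be lost
Chain the implications: the middle term (the server shuts down) links the two.
Conclusion: If the power is cut, then data may be lost.

If the power is cut, then data may be lost.


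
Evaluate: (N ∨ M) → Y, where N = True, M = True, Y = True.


N = True, M = True, Y = True
Step 1: N ∨ M = True OR True = True
Step 2: (True) → Y: false only when antecedent=True and Y=False.
Result: True

True


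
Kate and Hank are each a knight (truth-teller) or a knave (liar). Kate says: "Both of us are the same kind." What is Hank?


Kate says: "Both of us are the same kind."
Case 1: Kate is a Knight (truth-teller)
  Statement is true → they ARE the same → Hank is also a Knight
Case 2: Kate is a Knave (liar)
  Statement is false → they are NOT the same → Hank is a Knight
In both cases, Hank is a Knight.

Knight


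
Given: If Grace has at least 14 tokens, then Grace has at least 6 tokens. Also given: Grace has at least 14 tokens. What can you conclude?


Modus ponens: P → Q, P ⊢ Q
P: Grace has at least 14 tokens
Q: Grace has at least 6 tokens
We have P → Q and P is true.
By modus ponens, Q must be true.

Grace has at least 6 tokens


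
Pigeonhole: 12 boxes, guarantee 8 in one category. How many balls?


Pigeonhole: to guarantee k in one of n categories, need (k-1)×n + 1.
k = 8, n = 12
Minimum = (8-1) × 12 + 1 = 7 × 12 + 1

85


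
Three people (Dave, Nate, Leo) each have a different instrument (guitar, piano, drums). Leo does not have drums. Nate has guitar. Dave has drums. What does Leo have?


From clues:
  Nate → guitar
  Dave → drums
By elimination, Leo gets the remaining.

piano


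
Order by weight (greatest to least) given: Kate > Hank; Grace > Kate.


Constraints: Kate > Hank; Grace > Kate
Method: at each step, the next-highest is the one remaining person who never appears on the smaller side of a constraint between remaining people.
  Step 1: remaining {Kate, Grace, Hank}; on the smaller side: {Kate, Hank} → Grace is next (Grace > Kate).
  Step 2: remaining {Kate, Hank}; on the smaller side: {Hank} → Kate is next (Kate > Hank).
  Step 3: only Hank remains → lowest.
Final ranking (highest to lowest):

Grace > Kate > Hank


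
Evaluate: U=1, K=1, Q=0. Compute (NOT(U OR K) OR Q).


U OR K = 1
NOT(1) = 0
0 OR 0 = 0

0


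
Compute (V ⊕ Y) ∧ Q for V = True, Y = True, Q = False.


V = True, Y = True, Q = False
Step 1: V ⊕ Y = True XOR True = False
Step 2: False ∧ Q = False AND False = False
XOR true when exactly one of V,Y is true; then AND with Q.

False


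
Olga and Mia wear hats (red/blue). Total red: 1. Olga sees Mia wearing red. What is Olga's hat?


Total red = 1, Mia = red
Red accounted for: 1
Remaining for Olga: 0
Olga's hat is blue.

blue


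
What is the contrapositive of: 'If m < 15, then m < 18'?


Original: If m < 15, then m < 18
Contrapositive: If ¬Q, then ¬P
Negate Q: not (m < 18)
Negate P: not (m < 15)

If not (m < 18), then not (m < 15).


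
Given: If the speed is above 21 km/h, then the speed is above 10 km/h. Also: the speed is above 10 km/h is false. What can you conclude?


Modus tollens: P → Q, ¬Q ⊢ ¬P
P: the speed is above 21 km/h
Q: the speed is above 10 km/h
We have P → Q and Q is false.
By modus tollens, P must be false.

It is not the case that the speed is above 21 km/h


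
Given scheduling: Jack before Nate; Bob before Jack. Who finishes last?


Constraints: Jack before Nate; Bob before Jack
The last task can have nothing scheduled after it, so it must never appear on the left of a 'before'.
Tasks appearing before some other task: Jack, Bob.
The only task not in that list is Nate → it is last.

Nate


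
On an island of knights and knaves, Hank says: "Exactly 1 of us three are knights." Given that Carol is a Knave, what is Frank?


Hank claims exactly 1 knights among Hank, Carol, Frank.
Given: Carol is a Knave.

Case 1: Hank is a Knight (tells truth)
  Then exactly 1 of the three are knights.
  Counting Hank, Carol: 1 knight(s) so far. Need 0 more → Frank = Knave.
Case 2: Hank is a Knave (lies)
  Then the count is NOT 1.
  If Frank = Knight, count = 1 = 1 → claim would be true, contradicts lie.
  If Frank = Knave, count = 0 ≠ 1 → lie confirmed ✓

Frank is a Knave.

Knave


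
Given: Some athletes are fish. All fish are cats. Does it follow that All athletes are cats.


Premise 1: Some athletes are fish.
Premise 2: All fish are cats.
Conclusion: All athletes are cats.
Fallacy: illicit minor. The minor term (athletes) is distributed in the conclusion ('All athletes ...') but undistributed in its premise ('Some athletes are fish' doesn't cover all athletes).
Only 'Some athletes are cats' follows, not 'All'.

Invalid


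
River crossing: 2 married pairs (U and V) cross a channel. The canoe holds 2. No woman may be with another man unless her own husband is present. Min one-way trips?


Label couples U and V.
1. WU+WV → (far: WU,WV; near: HU,HV)
2. WU ←   (far: WV; near: HU,HV,WU)
3. HU+HV → (far: HU,HV,WV; near: WU)
4. HU ←   (far: HV,WV; near: HU,WU)  — HU returns, since WU is alone on near bank
5. HU+WU → (far: all four; near: empty)
Every state respects the constraint.
Minimum trips = 5

5


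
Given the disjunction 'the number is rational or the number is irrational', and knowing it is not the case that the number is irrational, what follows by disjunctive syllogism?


Disjunctive syllogism: P ∨ Q, ¬P ⊢ Q
Disjunction: the number is rational ∨ the number is irrational
We know it is not the case that the number is irrational.
By disjunctive syllogism, the other disjunct must be true.

The number is rational


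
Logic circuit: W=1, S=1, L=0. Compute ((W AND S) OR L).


W AND S = 1&1 = 1
1 OR 0 = 1

1


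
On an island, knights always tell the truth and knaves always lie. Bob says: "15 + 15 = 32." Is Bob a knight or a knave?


Statement: "15 + 15 = 32."
Actual: 15 + 15 = 30
Claimed: 32
Statement is FALSE → Bob lies → Knave

Knave


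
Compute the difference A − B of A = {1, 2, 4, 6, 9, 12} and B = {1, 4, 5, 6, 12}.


A = {1, 2, 4, 6, 9, 12}
B = {1, 4, 5, 6, 12}
Operation: difference A − B
In A but not B: 2, 9

{2, 9}


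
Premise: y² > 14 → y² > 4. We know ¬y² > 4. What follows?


Modus tollens: P → Q, ¬Q ⊢ ¬P
P: y² > 14
Q: y² > 4
We have P → Q and Q is false.
By modus tollens, P must be false.

It is not the case that y² > 14


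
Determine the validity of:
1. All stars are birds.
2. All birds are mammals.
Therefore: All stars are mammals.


Premise 1: All stars are birds.
Premise 2: All birds are mammals.
Conclusion: All stars are mammals.
Barbara syllogism (AAA-1): All A are B, All B are C → All A are C.
Middle term (birds) distributed in premise 2.

Valid


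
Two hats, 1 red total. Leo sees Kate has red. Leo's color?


Total red = 1, Kate = red
Red accounted for: 1
Remaining for Leo: 0
Leo's hat is blue.

blue


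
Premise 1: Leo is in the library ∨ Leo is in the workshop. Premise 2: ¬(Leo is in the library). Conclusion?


Disjunctive syllogism: P ∨ Q, ¬P ⊢ Q
Disjunction: Leo is in the library ∨ Leo is in the workshop
We know it is not the case that Leo is in the library.
By disjunctive syllogism, the other disjunct must be true.

Leo is in the workshop


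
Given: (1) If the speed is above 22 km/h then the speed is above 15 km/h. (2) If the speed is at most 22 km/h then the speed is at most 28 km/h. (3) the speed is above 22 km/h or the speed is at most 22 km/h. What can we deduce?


Constructive dilemma: (P → Q) ∧ (R → S), P ∨ R ⊢ Q ∨ S
Premise 1: the speed is above 22 km/h → the speed is above 15 km/h
Premise 2: the speed is at most 22 km/h → the speed is at most 28 km/h
Premise 3: the speed is above 22 km/h ∨ the speed is at most 22 km/h
Case 1: Assuming the speed is above 22 km/h, then by Premise 1, the speed is above 15 km/h.
Case 2: Assuming the speed is at most 22 km/h, then by Premise 2, the speed is at most 28 km/h.
Since one of the speed is above 22 km/h or the speed is at most 22 km/h must hold, we get the speed is above 15 km/h or the speed is at most 28 km/h.

The speed is above 15 km/h or the speed is at most 28 km/h.


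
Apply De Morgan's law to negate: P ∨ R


De Morgan's law: ¬(P ∨ Q) ≡ ¬P ∧ ¬Q
¬(P ∨ R) = ¬P ∧ ¬R

¬P ∧ ¬R


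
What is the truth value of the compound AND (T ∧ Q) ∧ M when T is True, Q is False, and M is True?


T = True, Q = False, M = True
Step 1: T ∧ Q = True AND False = False
Step 2: False ∧ M = False AND True = False
AND is true only when ALL operands are true.

False


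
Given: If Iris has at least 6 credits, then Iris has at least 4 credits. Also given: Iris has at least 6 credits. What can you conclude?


Modus ponens: P → Q, P ⊢ Q
P: Iris has at least 6 credits
Q: Iris has at least 4 credits
We have P → Q and P is true.
By modus ponens, Q must be true.

Iris has at least 4 credits


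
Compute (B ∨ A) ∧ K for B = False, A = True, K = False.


B = False, A = True, K = False
Step 1: B ∨ A = False OR True = True
Step 2: True ∧ K = True AND False = False
OR is true when at least one operand is true; AND requires both.

False


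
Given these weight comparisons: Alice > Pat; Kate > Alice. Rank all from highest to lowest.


Constraints: Alice > Pat; Kate > Alice
Method: at each step, the next-highest is the one remaining person who never appears on the smaller side of a constraint between remaining people.
  Step 1: remaining {Pat, Kate, Alice}; on the smaller side: {Pat, Alice} → Kate is next (Kate > Alice).
  Step 2: remaining {Pat, Alice}; on the smaller side: {Pat} → Alice is next (Alice > Pat).
  Step 3: only Pat remains → lowest.
Final ranking (highest to lowest):

Kate > Alice > Pat


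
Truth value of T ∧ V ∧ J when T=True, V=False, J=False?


T = True, V = False, J = False
Expression: T ∧ V ∧ J
Step 1: T ∧ V = True AND False = False
Step 2: (False) ∧ J = False AND False = False

False


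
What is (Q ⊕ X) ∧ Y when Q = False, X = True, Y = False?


Q = False, X = True, Y = False
Step 1: Q ⊕ X = False XOR True = True
Step 2: True ∧ Y = True AND False = False
XOR true when exactly one of Q,X is true; then AND with Y.

False


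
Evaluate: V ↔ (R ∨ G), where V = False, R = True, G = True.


V = False, R = True, G = True
Step 1: R ∨ G = True OR True = True
Step 2: V ↔ (True): true when both sides have same truth value.
Result: False ↔ True = False

False


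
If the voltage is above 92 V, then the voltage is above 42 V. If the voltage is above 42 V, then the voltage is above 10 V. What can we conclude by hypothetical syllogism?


Hypothetical syllogism: P → Q, Q → R ⊢ P → R
Premise 1: the voltage is above 92 V → the voltage is above 42 V
Premise 2: the voltage is above 42 V → the voltage is above 10 V
Chain the implications: the middle term (the voltage is above 42 V) links the two.
Conclusion: If the voltage is above 92 V, then the voltage is above 10 V.

If the voltage is above 92 V, then the voltage is above 10 V.


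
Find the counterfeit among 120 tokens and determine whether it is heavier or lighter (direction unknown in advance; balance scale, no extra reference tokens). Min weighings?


Let n = 120. 240 possibilities (n tokens × lighter/heavier); each weighing has 3 outcomes.
Bound for k weighings: say the first weighing puts j tokens on each pan. If it tips, the 2j weighed tokens remain suspects (each with a known direction) and k-1 weighings give 3^(k-1) outcomes; 3^(k-1) is odd, so 2j ≤ 3^(k-1) - 1. If it balances, the n - 2j unweighed tokens remain with direction unknown: 2(n - 2j) ≤ 3^(k-1) - 1 by the same parity argument. Adding, n ≤ (3^(k-1) - 1) + (3^(k-1) - 1)/2 = (3^k - 3)/2, and the classical three-group strategy achieves this (3 tokens in 2 weighings, 12 in 3, 39 in 4, 120 in 5).
So we need the smallest k with (3^k - 3)/2 ≥ 120.
k = 4: (3^4 - 3)/2 = 39 < 120 ✗
k = 5: (3^5 - 3)/2 = 120 ≥ 120 ✓

5


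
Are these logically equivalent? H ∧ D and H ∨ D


Expression 1: H ∧ D
Expression 2: H ∨ D
Truth table (H D | Expr1 Expr2):
  T T |   T     T
  T F |   F     T   ← differ
  F T |   F     T   ← differ
  F F |   F     F
Counterexample: H=T, D=F gives Expr1 = F but Expr2 = T, so the expressions are NOT logically equivalent.

No


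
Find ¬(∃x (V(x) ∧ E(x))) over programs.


Original: ∃x (V(x) ∧ E(x))
Rule: ¬∀→∃, ¬∃→∀, negate predicate.
Negation: ∀x (¬V(x) ∨ ¬E(x))

∀x (¬V(x) ∨ ¬E(x))


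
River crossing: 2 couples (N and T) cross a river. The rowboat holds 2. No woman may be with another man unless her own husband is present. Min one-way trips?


Label couples N and T.
1. WN+WT → (far: WN,WT; near: HN,HT)
2. WN ←   (far: WT; near: HN,HT,WN)
3. HN+HT → (far: HN,HT,WT; near: WN)
4. HN ←   (far: HT,WT; near: HN,WN)  — HN returns, since WN is alone on near bank
5. HN+WN → (far: all four; near: empty)
Every state respects the constraint.
Minimum trips = 5

5


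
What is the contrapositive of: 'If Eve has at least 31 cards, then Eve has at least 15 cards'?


Original: If Eve has at least 31 cards, then Eve has at least 15 cards
Contrapositive: If ¬Q, then ¬P
Negate Q: not (Eve has at least 15 cards)
Negate P: not (Eve has at least 31 cards)

If not (Eve has at least 15 cards), then not (Eve has at least 31 cards).


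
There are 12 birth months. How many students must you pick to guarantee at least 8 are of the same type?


Pigeonhole: to guarantee k in one of n categories, need (k-1)×n + 1.
k = 8, n = 12
Minimum = (8-1) × 12 + 1 = 7 × 12 + 1

85


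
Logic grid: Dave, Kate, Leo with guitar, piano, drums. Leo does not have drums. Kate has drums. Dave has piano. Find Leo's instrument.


From clues:
  Kate → drums
  Dave → piano
By elimination, Leo gets the remaining.

guitar


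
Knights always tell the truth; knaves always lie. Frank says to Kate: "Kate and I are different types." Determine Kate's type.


Frank says: "Kate and I are different types."
Case 1: Frank is a Knight (truth-teller)
  Statement is true → they ARE different → Kate is a Knave
Case 2: Frank is a Knave (liar)
  Statement is false → they are NOT different → Kate is a Knave
In both cases, Kate is a Knave.

Knave


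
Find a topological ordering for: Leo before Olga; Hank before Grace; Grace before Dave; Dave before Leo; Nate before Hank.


Constraints: Leo before Olga; Hank before Grace; Grace before Dave; Dave before Leo; Nate before Hank
Method: repeatedly schedule the remaining task that has no remaining task required before it.
  Step 1: remaining {Dave, Hank, Nate, Leo, Grace, Olga}; every task except Nate still has a predecessor pending → schedule Nate.
  Step 2: remaining {Dave, Hank, Leo, Grace, Olga}; every task except Hank still has a predecessor pending → schedule Hank.
  Step 3: remaining {Dave, Leo, Grace, Olga}; every task except Grace still has a predecessor pending → schedule Grace.
  Step 4: remaining {Dave, Leo, Olga}; every task except Dave still has a predecessor pending → schedule Dave.
  Step 5: remaining {Leo, Olga}; every task except Leo still has a predecessor pending → schedule Leo.
  Step 6: only Olga remains → schedule Olga.
Resulting order:

Nate → Hank → Grace → Dave → Leo → Olga


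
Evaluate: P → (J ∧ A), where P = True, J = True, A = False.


P = True, J = True, A = False
Step 1: J ∧ A = True AND False = False
Step 2: P → (False): false only when P=True and consequent=False.
Result: False

False


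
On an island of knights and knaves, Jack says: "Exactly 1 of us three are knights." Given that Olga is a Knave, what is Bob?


Jack claims exactly 1 knights among Jack, Olga, Bob.
Given: Olga is a Knave.

Case 1: Jack is a Knight (tells truth)
  Then exactly 1 of the three are knights.
  Counting Jack, Olga: 1 knight(s) so far. Need 0 more → Bob = Knave.
Case 2: Jack is a Knave (lies)
  Then the count is NOT 1.
  If Bob = Knight, count = 1 = 1 → claim would be true, contradicts lie.
  If Bob = Knave, count = 0 ≠ 1 → lie confirmed ✓

Bob is a Knave.

Knave


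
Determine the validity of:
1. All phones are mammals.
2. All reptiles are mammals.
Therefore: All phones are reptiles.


Premise 1: All phones are mammals.
Premise 2: All reptiles are mammals.
Conclusion: All phones are reptiles.
Fallacy: undistributed middle. mammals is predicate in both.
Counterexample: phones and reptiles could be disjoint subsets of mammals.

Invalid


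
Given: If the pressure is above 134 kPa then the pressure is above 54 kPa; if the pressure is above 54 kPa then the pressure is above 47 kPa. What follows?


Hypothetical syllogism: P → Q, Q → R ⊢ P → R
Premise 1: the pressure is above 134 kPa → the pressure is above 54 kPa
Premise 2: the pressure is above 54 kPa → the pressure is above 47 kPa
Chain the implications: the middle term (the pressure is above 54 kPa) links the two.
Conclusion: If the pressure is above 134 kPa, then the pressure is above 47 kPa.

If the pressure is above 134 kPa, then the pressure is above 47 kPa.


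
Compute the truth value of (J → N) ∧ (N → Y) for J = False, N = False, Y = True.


J = False, N = False, Y = True
Step 1: J → N is false only when J=True and N=False. Result: True
Step 2: N → Y is false only when N=True and Y=False. Result: True
Step 3: True ∧ True = True

True


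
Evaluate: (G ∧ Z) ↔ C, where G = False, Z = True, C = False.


G = False, Z = True, C = False
Step 1: G ∧ Z = False AND True = False
Step 2: (False) ↔ C: true when both sides have same truth value.
Result: False ↔ False = True

True


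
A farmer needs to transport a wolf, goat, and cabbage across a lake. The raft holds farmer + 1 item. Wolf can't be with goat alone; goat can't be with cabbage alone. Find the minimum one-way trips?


1. farmer+goat → 2. farmer ← 3. farmer+wolf → 4. farmer+goat ← 5. farmer+cabbage → 6. farmer ← 7. farmer+goat →
Minimum trips = 7

7


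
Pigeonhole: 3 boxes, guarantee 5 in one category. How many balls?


Pigeonhole: to guarantee k in one of n categories, need (k-1)×n + 1.
k = 5, n = 3
Minimum = (5-1) × 3 + 1 = 4 × 3 + 1

13


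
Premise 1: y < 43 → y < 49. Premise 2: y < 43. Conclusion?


Modus ponens: P → Q, P ⊢ Q
P: y < 43
Q: y < 49
We have P → Q and P is true.
By modus ponens, Q must be true.

y < 49


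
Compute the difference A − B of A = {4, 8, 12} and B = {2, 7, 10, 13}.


A = {4, 8, 12}
B = {2, 7, 10, 13}
Operation: difference A − B
In A but not B: 4, 8, 12

{4, 8, 12}


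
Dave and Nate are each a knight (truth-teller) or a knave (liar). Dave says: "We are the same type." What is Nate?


Dave says: "We are the same type."
Case 1: Dave is a Knight (truth-teller)
  Statement is true → they ARE the same → Nate is also a Knight
Case 2: Dave is a Knave (liar)
  Statement is false → they are NOT the same → Nate is a Knight
In both cases, Nate is a Knight.

Knight


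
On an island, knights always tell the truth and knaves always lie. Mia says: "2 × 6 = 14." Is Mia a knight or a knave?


Statement: "2 × 6 = 14."
Actual: 2 × 6 = 12
Claimed: 14
Statement is FALSE → Mia lies → Knave

Knave


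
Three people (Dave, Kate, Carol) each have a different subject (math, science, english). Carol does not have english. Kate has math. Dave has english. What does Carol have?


From clues:
  Dave → english
  Kate → math
By elimination, Carol gets the remaining.

science


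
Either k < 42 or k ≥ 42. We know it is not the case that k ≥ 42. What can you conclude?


Disjunctive syllogism: P ∨ Q, ¬P ⊢ Q
Disjunction: k < 42 ∨ k ≥ 42
We know it is not the case that k ≥ 42.
By disjunctive syllogism, the other disjunct must be true.

k < 42


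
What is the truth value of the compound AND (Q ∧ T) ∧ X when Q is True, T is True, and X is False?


Q = True, T = True, X = False
Step 1: Q ∧ T = True AND True = True
Step 2: True ∧ X = True AND False = False
AND is true only when ALL operands are true.

False


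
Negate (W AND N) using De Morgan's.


De Morgan's law: ¬(P ∧ Q) ≡ ¬P ∨ ¬Q
¬(W ∧ N) = ¬W ∨ ¬N

¬W ∨ ¬N


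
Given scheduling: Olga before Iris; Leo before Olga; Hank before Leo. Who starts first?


Constraints: Olga before Iris; Leo before Olga; Hank before Leo
The first task can have nothing scheduled before it, so it must never appear on the right of a 'before'.
Tasks appearing after some 'before': Iris, Olga, Leo.
The only task not in that list is Hank → it is first.

Hank


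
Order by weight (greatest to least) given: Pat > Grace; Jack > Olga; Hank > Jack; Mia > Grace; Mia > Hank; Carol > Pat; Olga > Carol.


Constraints: Pat > Grace; Jack > Olga; Hank > Jack; Mia > Grace; Mia > Hank; Carol > Pat; Olga > Carol
Method: at each step, the next-highest is the one remaining person who never appears on the smaller side of a constraint between remaining people.
  Step 1: remaining {Olga, Hank, Grace, Pat, Carol, Jack, Mia}; on the smaller side: {Olga, Hank, Grace, Pat, Carol, Jack} → Mia is next (Mia > Grace; Mia > Hank).
  Step 2: remaining {Olga, Hank, Grace, Pat, Carol, Jack}; on the smaller side: {Olga, Grace, Pat, Carol, Jack} → Hank is next (Hank > Jack).
  Step 3: remaining {Olga, Grace, Pat, Carol, Jack}; on the smaller side: {Olga, Grace, Pat, Carol} → Jack is next (Jack > Olga).
  Step 4: remaining {Olga, Grace, Pat, Carol}; on the smaller side: {Grace, Pat, Carol} → Olga is next (Olga > Carol).
  Step 5: remaining {Grace, Pat, Carol}; on the smaller side: {Grace, Pat} → Carol is next (Carol > Pat).
  Step 6: remaining {Grace, Pat}; on the smaller side: {Grace} → Pat is next (Pat > Grace).
  Step 7: only Grace remains → lowest.
Final ranking (highest to lowest):

Mia > Hank > Jack > Olga > Carol > Pat > Grace


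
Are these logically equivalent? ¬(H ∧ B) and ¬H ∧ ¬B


Expression 1: ¬(H ∧ B)
Expression 2: ¬H ∧ ¬B
Truth table (H B | Expr1 Expr2):
  T T |   F     F
  T F |   T     F   ← differ
  F T |   T     F   ← differ
  F F |   T     T
Counterexample: H=T, B=F gives Expr1 = T but Expr2 = F, so the expressions are NOT logically equivalent.

No
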